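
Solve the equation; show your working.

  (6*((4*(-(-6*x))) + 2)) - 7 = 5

Step 1. [(6*((4*(-(-6*x))) + 2)) - 7 = 5] peel the -7: add 7 from each side. So sub: 6*((4*(-(-6*x))) + 2) = 12.
Step 2. [6*((4*(-(-6*x))) + 2) = 12] divide by the outer 6 ⇒ div: (4*(-(-6*x))) + 2 = 2.
Step 3. [(4*(-(-6*x))) + 2 = 2] the outer +2 inverts by subtracting 2, so sub: 4*(-(-6*x)) = 0.
Step 4. [4*(-(-6*x)) = 0] LHS = 4·(…); ÷4 both sides ⇒ div: -(-6*x) = 0.
Step 5. [-(-6*x) = 0] leading − — multiply by −1, so neg: -6*x = 0.
Step 6. [-6*x = 0] divide by the outer -6. So div: x = 0.

Answer: x ∈ {0}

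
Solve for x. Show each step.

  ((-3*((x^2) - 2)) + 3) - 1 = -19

Step 1. [((-3*((x^2) - 2)) + 3) - 1 = -19] 1 comes off first (add 1) ⇒ sub: (-3*((x^2) - 2)) + 3 = -18.
Step 2. [(-3*((x^2) - 2)) + 3 = -18] 3 comes off first (subtract 3) ⇒ sub: -3*((x^2) - 2) = -21.
Step 3. [-3*((x^2) - 2) = -21] -3·(inner) — divide through by -3 ⇒ div: (x^2) - 2 = 7.
Step 4. [(x^2) - 2 = 7] the outer -2 inverts by adding 2. So sub: x^2 = 9.
Step 5. [x^2 = 9] LHS squared, RHS 9 ≥ 0: apply √ (±). So sqrt: x = 3 or -3.

Answer: x ∈ {-3, 3}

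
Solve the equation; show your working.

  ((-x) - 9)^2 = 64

Step 1. [((-x) - 9)^2 = 64] LHS squared, RHS 64 ≥ 0: apply √ (±). So sqrt: (-x) - 9 = 8 or -8.
Step 2. [(-x) - 9 = 8 or -8] the outer -9 inverts by adding 9, so sub: -x = 17 or 1.
Step 3. [-x = 17 or 1] leading − — multiply by −1 ⇒ neg: x = -17 or -1.

Answer: x ∈ {-17, -1}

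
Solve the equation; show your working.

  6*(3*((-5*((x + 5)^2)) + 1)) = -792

Step 1. [6*(3*((-5*((x + 5)^2)) + 1)) = -792] LHS = 6·(…); ÷6 both sides ⇒ div: 3*((-5*((x + 5)^2)) + 1) = -132.
Step 2. [3*((-5*((x + 5)^2)) + 1) = -132] leading coefficient 3: divide by 3 ⇒ div: (-5*((x + 5)^2)) + 1 = -44.
Step 3. [(-5*((x + 5)^2)) + 1 = -44] the outer +1 inverts by subtracting 1 ⇒ sub: -5*((x + 5)^2) = -45.
Step 4. [-5*((x + 5)^2) = -45] -5·(inner) — divide through by -5 ⇒ div: (x + 5)^2 = 9.
Step 5. [(x + 5)^2 = 9] √ both sides: 9 ≥ 0 gives two branches, so sqrt: x + 5 = 3 or -3.
Step 6. [x + 5 = 3 or -3] +5 is outermost — subtract 5 both sides, so sub: x = -2 or -8.

Answer: x ∈ {-8, -2}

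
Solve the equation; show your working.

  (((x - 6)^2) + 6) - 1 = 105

Step 1. [(((x - 6)^2) + 6) - 1 = 105] peel the -1: add 1 from each side. So sub: ((x - 6)^2) + 6 = 106.
Step 2. [((x - 6)^2) + 6 = 106] the outer +6 inverts by subtracting 6, so sub: (x - 6)^2 = 100.
Step 3. [(x - 6)^2 = 100] LHS squared, RHS 100 ≥ 0: apply √ (±), so sqrt: x - 6 = 10 or -10.
Step 4. [x - 6 = 10 or -10] -6 is outermost — add 6 both sides ⇒ sub: x = 16 or -4.

Answer: x ∈ {-4, 16}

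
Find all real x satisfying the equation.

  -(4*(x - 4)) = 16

Step 1. [-(4*(x - 4)) = 16] LHS negated; negate both sides. So neg: 4*(x - 4) = -16.
Step 2. [4*(x - 4) = -16] leading coefficient 4: divide by 4. So div: x - 4 = -4.
Step 3. [x - 4 = -4] -4 is outermost — add 4 both sides ⇒ sub: x = 0.

Answer: x ∈ {0}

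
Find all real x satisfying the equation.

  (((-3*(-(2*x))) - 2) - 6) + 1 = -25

Step 1. [(((-3*(-(2*x))) - 2) - 6) + 1 = -25] 1 comes off first (subtract 1) ⇒ sub: ((-3*(-(2*x))) - 2) - 6 = -26.
Step 2. [((-3*(-(2*x))) - 2) - 6 = -26] peel the -6: add 6 from each side. So sub: (-3*(-(2*x))) - 2 = -20.
Step 3. [(-3*(-(2*x))) - 2 = -20] peel the -2: add 2 from each side ⇒ sub: -3*(-(2*x)) = -18.
Step 4. [-3*(-(2*x)) = -18] -3·(inner) — divide through by -3. So div: -(2*x) = 6.
Step 5. [-(2*x) = 6] LHS negated; negate both sides. So neg: 2*x = -6.
Step 6. [2*x = -6] LHS = 2·(…); ÷2 both sides. So div: x = -3.

Answer: x ∈ {-3}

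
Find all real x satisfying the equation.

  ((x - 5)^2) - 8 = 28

Step 1. [((x - 5)^2) - 8 = 28] peel the -8: add 8 from each side. So sub: (x - 5)^2 = 36.
Step 2. [(x - 5)^2 = 36] LHS squared, RHS 36 ≥ 0: apply √ (±). So sqrt: x - 5 = 6 or -6.
Step 3. [x - 5 = 6 or -6] 5 comes off first (add 5). So sub: x = 11 or -1.

Answer: x ∈ {-1, 11}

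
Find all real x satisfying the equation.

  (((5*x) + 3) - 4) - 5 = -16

Step 1. [(((5*x) + 3) - 4) - 5 = -16] peel the -5: add 5 from each side ⇒ sub: ((5*x) + 3) - 4 = -11.
Step 2. [((5*x) + 3) - 4 = -11] -4 is outermost — add 4 both sides, so sub: (5*x) + 3 = -7.
Step 3. [(5*x) + 3 = -7] peel the +3: subtract 3 from each side, so sub: 5*x = -10.
Step 4. [5*x = -10] 5·(inner) — divide through by 5 ⇒ div: x = -2.

Answer: x ∈ {-2}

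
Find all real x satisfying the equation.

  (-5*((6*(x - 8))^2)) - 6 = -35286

Step 1. [(-5*((6*(x - 8))^2)) - 6 = -35286] peel the -6: add 6 from each side, so sub: -5*((6*(x - 8))^2) = -35280.
Step 2. [-5*((6*(x - 8))^2) = -35280] LHS = -5·(…); ÷-5 both sides. So div: (6*(x - 8))^2 = 7056.
Step 3. [(6*(x - 8))^2 = 7056] 7056 ≥ 0, LHS is (·)² — take ±√ ⇒ sqrt: 6*(x - 8) = 84 or -84.
Step 4. [6*(x - 8) = 84 or -84] 6·(inner) — divide through by 6. So div: x - 8 = 14 or -14.
Step 5. [x - 8 = 14 or -14] 8 comes off first (add 8) ⇒ sub: x = 22 or -6.

Answer: x ∈ {-6, 22}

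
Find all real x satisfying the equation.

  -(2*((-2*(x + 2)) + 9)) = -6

Step 1. [-(2*((-2*(x + 2)) + 9)) = -6] flip signs both sides ⇒ neg: 2*((-2*(x + 2)) + 9) = 6.
Step 2. [2*((-2*(x + 2)) + 9) = 6] 2·(inner) — divide through by 2, so div: (-2*(x + 2)) + 9 = 3.
Step 3. [(-2*(x + 2)) + 9 = 3] 9 comes off first (subtract 9), so sub: -2*(x + 2) = -6.
Step 4. [-2*(x + 2) = -6] -2 out front; divide by -2. So div: x + 2 = 3.
Step 5. [x + 2 = 3] the outer +2 inverts by subtracting 2, so sub: x = 1.

Answer: x ∈ {1}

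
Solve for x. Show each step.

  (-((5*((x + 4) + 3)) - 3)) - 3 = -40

Step 1. [(-((5*((x + 4) + 3)) - 3)) - 3 = -40] peel the -3: add 3 from each side. So sub: -((5*((x + 4) + 3)) - 3) = -37.
Step 2. [-((5*((x + 4) + 3)) - 3) = -37] leading − — multiply by −1. So neg: (5*((x + 4) + 3)) - 3 = 37.
Step 3. [(5*((x + 4) + 3)) - 3 = 37] -3 is outermost — add 3 both sides, so sub: 5*((x + 4) + 3) = 40.
Step 4. [5*((x + 4) + 3) = 40] 5 out front; divide by 5. So div: (x + 4) + 3 = 8.
Step 5. [(x + 4) + 3 = 8] 3 comes off first (subtract 3), so sub: x + 4 = 5.
Step 6. [x + 4 = 5] the outer +4 inverts by subtracting 4, so sub: x = 1.

Answer: x ∈ {1}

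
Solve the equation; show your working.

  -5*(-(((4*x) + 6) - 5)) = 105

Step 1. [-5*(-(((4*x) + 6) - 5)) = 105] LHS = -5·(…); ÷-5 both sides, so div: -(((4*x) + 6) - 5) = -21.
Step 2. [-(((4*x) + 6) - 5) = -21] leading − — multiply by −1. So neg: ((4*x) + 6) - 5 = 21.
Step 3. [((4*x) + 6) - 5 = 21] 5 comes off first (add 5) ⇒ sub: (4*x) + 6 = 26.
Step 4. [(4*x) + 6 = 26] peel the +6: subtract 6 from each side ⇒ sub: 4*x = 20.
Step 5. [4*x = 20] 4 out front; divide by 4 ⇒ div: x = 5.

Answer: x ∈ {5}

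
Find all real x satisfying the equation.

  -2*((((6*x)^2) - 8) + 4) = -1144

Step 1. [-2*((((6*x)^2) - 8) + 4) = -1144] divide by the outer -2 ⇒ div: (((6*x)^2) - 8) + 4 = 572.
Step 2. [(((6*x)^2) - 8) + 4 = 572] the outer +4 inverts by subtracting 4. So sub: ((6*x)^2) - 8 = 568.
Step 3. [((6*x)^2) - 8 = 568] 8 comes off first (add 8), so sub: (6*x)^2 = 576.
Step 4. [(6*x)^2 = 576] √ both sides: 576 ≥ 0 gives two branches ⇒ sqrt: 6*x = 24 or -24.
Step 5. [6*x = 24 or -24] leading coefficient 6: divide by 6 ⇒ div: x = 4 or -4.

Answer: x ∈ {-4, 4}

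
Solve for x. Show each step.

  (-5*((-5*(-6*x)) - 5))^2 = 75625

Step 1. [(-5*((-5*(-6*x)) - 5))^2 = 75625] 75625 ≥ 0, LHS is (·)² — take ±√, so sqrt: -5*((-5*(-6*x)) - 5) = 275 or -275.
Step 2. [-5*((-5*(-6*x)) - 5) = 275 or -275] -5 out front; divide by -5. So div: (-5*(-6*x)) - 5 = -55 or 55.
Step 3. [(-5*(-6*x)) - 5 = -55 or 55] -5 | LHS and -5 | -55 or 55: pull -5 out ⇒ factor: (-6*x) + 1 = 11 or -11.
Step 4. [(-6*x) + 1 = 11 or -11] peel the +1: subtract 1 from each side ⇒ sub: -6*x = 10 or -12.
Step 5. [-6*x = 10 or -12] -6 out front; divide by -6 ⇒ div: x = -5/3 or 2.

Answer: x ∈ {-5/3, 2}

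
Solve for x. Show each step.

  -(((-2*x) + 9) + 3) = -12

Step 1. [-(((-2*x) + 9) + 3) = -12] LHS negated; negate both sides, so neg: ((-2*x) + 9) + 3 = 12.
Step 2. [((-2*x) + 9) + 3 = 12] 3 comes off first (subtract 3). So sub: (-2*x) + 9 = 9.
Step 3. [(-2*x) + 9 = 9] peel the +9: subtract 9 from each side, so sub: -2*x = 0.
Step 4. [-2*x = 0] -2 out front; divide by -2. So div: x = 0.

Answer: x ∈ {0}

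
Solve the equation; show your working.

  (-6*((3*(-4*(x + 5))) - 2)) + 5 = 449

Step 1. [(-6*((3*(-4*(x + 5))) - 2)) + 5 = 449] peel the +5: subtract 5 from each side ⇒ sub: -6*((3*(-4*(x + 5))) - 2) = 444.
Step 2. [-6*((3*(-4*(x + 5))) - 2) = 444] -6 out front; divide by -6. So div: (3*(-4*(x + 5))) - 2 = -74.
Step 3. [(3*(-4*(x + 5))) - 2 = -74] 2 comes off first (add 2). So sub: 3*(-4*(x + 5)) = -72.
Step 4. [3*(-4*(x + 5)) = -72] divide by the outer 3. So div: -4*(x + 5) = -24.
Step 5. [-4*(x + 5) = -24] -4 out front; divide by -4 ⇒ div: x + 5 = 6.
Step 6. [x + 5 = 6] the outer +5 inverts by subtracting 5. So sub: x = 1.

Answer: x ∈ {1}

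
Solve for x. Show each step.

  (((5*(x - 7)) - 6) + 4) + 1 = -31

Step 1. [(((5*(x - 7)) - 6) + 4) + 1 = -31] subtract 1: x sits inside (… + 1), so sub: ((5*(x - 7)) - 6) + 4 = -32.
Step 2. [((5*(x - 7)) - 6) + 4 = -32] the outer +4 inverts by subtracting 4 ⇒ sub: (5*(x - 7)) - 6 = -36.
Step 3. [(5*(x - 7)) - 6 = -36] add 6: x sits inside (… - 6) ⇒ sub: 5*(x - 7) = -30.
Step 4. [5*(x - 7) = -30] divide by the outer 5. So div: x - 7 = -6.
Step 5. [x - 7 = -6] add 7: x sits inside (… - 7) ⇒ sub: x = 1.

Answer: x ∈ {1}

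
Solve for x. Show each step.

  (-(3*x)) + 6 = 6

Step 1. [(-(3*x)) + 6 = 6] the outer +6 inverts by subtracting 6, so sub: -(3*x) = 0.
Step 2. [-(3*x) = 0] flip signs both sides, so neg: 3*x = 0.
Step 3. [3*x = 0] 3 out front; divide by 3, so div: x = 0.

Answer: x ∈ {0}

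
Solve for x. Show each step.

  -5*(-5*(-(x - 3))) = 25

Step 1. [-5*(-5*(-(x - 3))) = 25] -5·(inner) — divide through by -5, so div: -5*(-(x - 3)) = -5.
Step 2. [-5*(-(x - 3)) = -5] -5·(inner) — divide through by -5, so div: -(x - 3) = 1.
Step 3. [-(x - 3) = 1] flip signs both sides. So neg: x - 3 = -1.
Step 4. [x - 3 = -1] -3 is outermost — add 3 both sides. So sub: x = 2.

Answer: x ∈ {2}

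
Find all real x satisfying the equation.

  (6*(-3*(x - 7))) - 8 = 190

Step 1. [(6*(-3*(x - 7))) - 8 = 190] 8 comes off first (add 8), so sub: 6*(-3*(x - 7)) = 198.
Step 2. [6*(-3*(x - 7)) = 198] divide by the outer 6, so div: -3*(x - 7) = 33.
Step 3. [-3*(x - 7) = 33] -3·(inner) — divide through by -3 ⇒ div: x - 7 = -11.
Step 4. [x - 7 = -11] peel the -7: add 7 from each side. So sub: x = -4.

Answer: x ∈ {-4}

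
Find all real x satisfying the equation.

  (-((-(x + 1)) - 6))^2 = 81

Step 1. [(-((-(x + 1)) - 6))^2 = 81] 81 ≥ 0, LHS is (·)² — take ±√, so sqrt: -((-(x + 1)) - 6) = 9 or -9.
Step 2. [-((-(x + 1)) - 6) = 9 or -9] leading − — multiply by −1. So neg: (-(x + 1)) - 6 = -9 or 9.
Step 3. [(-(x + 1)) - 6 = -9 or 9] -6 is outermost — add 6 both sides. So sub: -(x + 1) = -3 or 15.
Step 4. [-(x + 1) = -3 or 15] flip signs both sides. So neg: x + 1 = 3 or -15.
Step 5. [x + 1 = 3 or -15] the outer +1 inverts by subtracting 1, so sub: x = 2 or -16.

Answer: x ∈ {-16, 2}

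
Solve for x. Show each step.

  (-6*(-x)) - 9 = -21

Step 1. [(-6*(-x)) - 9 = -21] peel the -9: add 9 from each side, so sub: -6*(-x) = -12.
Step 2. [-6*(-x) = -12] divide by the outer -6 ⇒ div: -x = 2.
Step 3. [-x = 2] LHS negated; negate both sides. So neg: x = -2.

Answer: x ∈ {-2}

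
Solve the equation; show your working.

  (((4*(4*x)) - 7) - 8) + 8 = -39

Step 1. [(((4*(4*x)) - 7) - 8) + 8 = -39] 8 comes off first (subtract 8). So sub: ((4*(4*x)) - 7) - 8 = -47.
Step 2. [((4*(4*x)) - 7) - 8 = -47] the outer -8 inverts by adding 8, so sub: (4*(4*x)) - 7 = -39.
Step 3. [(4*(4*x)) - 7 = -39] peel the -7: add 7 from each side. So sub: 4*(4*x) = -32.
Step 4. [4*(4*x) = -32] leading coefficient 4: divide by 4. So div: 4*x = -8.
Step 5. [4*x = -8] 4 out front; divide by 4, so div: x = -2.

Answer: x ∈ {-2}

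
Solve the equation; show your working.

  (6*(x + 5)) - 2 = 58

Step 1. [(6*(x + 5)) - 2 = 58] the outer -2 inverts by adding 2. So sub: 6*(x + 5) = 60.
Step 2. [6*(x + 5) = 60] 6 out front; divide by 6. So div: x + 5 = 10.
Step 3. [x + 5 = 10] the outer +5 inverts by subtracting 5 ⇒ sub: x = 5.

Answer: x ∈ {5}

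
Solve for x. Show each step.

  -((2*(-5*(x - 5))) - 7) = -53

Step 1. [-((2*(-5*(x - 5))) - 7) = -53] flip signs both sides. So neg: (2*(-5*(x - 5))) - 7 = 53.
Step 2. [(2*(-5*(x - 5))) - 7 = 53] peel the -7: add 7 from each side ⇒ sub: 2*(-5*(x - 5)) = 60.
Step 3. [2*(-5*(x - 5)) = 60] 2·(inner) — divide through by 2, so div: -5*(x - 5) = 30.
Step 4. [-5*(x - 5) = 30] -5 out front; divide by -5. So div: x - 5 = -6.
Step 5. [x - 5 = -6] the outer -5 inverts by adding 5 ⇒ sub: x = -1.

Answer: x ∈ {-1}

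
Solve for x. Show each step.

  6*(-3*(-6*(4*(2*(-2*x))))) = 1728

Step 1. [6*(-3*(-6*(4*(2*(-2*x))))) = 1728] LHS = 6·(…); ÷6 both sides ⇒ div: -3*(-6*(4*(2*(-2*x)))) = 288.
Step 2. [-3*(-6*(4*(2*(-2*x)))) = 288] leading coefficient -3: divide by -3 ⇒ div: -6*(4*(2*(-2*x))) = -96.
Step 3. [-6*(4*(2*(-2*x))) = -96] leading coefficient -6: divide by -6, so div: 4*(2*(-2*x)) = 16.
Step 4. [4*(2*(-2*x)) = 16] leading coefficient 4: divide by 4, so div: 2*(-2*x) = 4.
Step 5. [2*(-2*x) = 4] 2·(inner) — divide through by 2. So div: -2*x = 2.
Step 6. [-2*x = 2] -2·(inner) — divide through by -2 ⇒ div: x = -1.

Answer: x ∈ {-1}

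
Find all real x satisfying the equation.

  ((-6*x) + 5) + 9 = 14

Step 1. [((-6*x) + 5) + 9 = 14] +9 is outermost — subtract 9 both sides, so sub: (-6*x) + 5 = 5.
Step 2. [(-6*x) + 5 = 5] peel the +5: subtract 5 from each side. So sub: -6*x = 0.
Step 3. [-6*x = 0] divide by the outer -6 ⇒ div: x = 0.

Answer: x ∈ {0}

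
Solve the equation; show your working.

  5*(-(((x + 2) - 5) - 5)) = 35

Step 1. [5*(-(((x + 2) - 5) - 5)) = 35] 5 out front; divide by 5 ⇒ div: -(((x + 2) - 5) - 5) = 7.
Step 2. [-(((x + 2) - 5) - 5) = 7] leading − — multiply by −1, so neg: ((x + 2) - 5) - 5 = -7.
Step 3. [((x + 2) - 5) - 5 = -7] the outer -5 inverts by adding 5 ⇒ sub: (x + 2) - 5 = -2.
Step 4. [(x + 2) - 5 = -2] 5 comes off first (add 5) ⇒ sub: x + 2 = 3.
Step 5. [x + 2 = 3] the outer +2 inverts by subtracting 2. So sub: x = 1.

Answer: x ∈ {1}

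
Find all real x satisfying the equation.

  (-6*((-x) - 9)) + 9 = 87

Step 1. [(-6*((-x) - 9)) + 9 = 87] peel the +9: subtract 9 from each side ⇒ sub: -6*((-x) - 9) = 78.
Step 2. [-6*((-x) - 9) = 78] -6 out front; divide by -6. So div: (-x) - 9 = -13.
Step 3. [(-x) - 9 = -13] peel the -9: add 9 from each side. So sub: -x = -4.
Step 4. [-x = -4] flip signs both sides ⇒ neg: x = 4.

Answer: x ∈ {4}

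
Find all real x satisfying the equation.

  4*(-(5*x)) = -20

Step 1. [4*(-(5*x)) = -20] 4 out front; divide by 4, so div: -(5*x) = -5.
Step 2. [-(5*x) = -5] leading − — multiply by −1, so neg: 5*x = 5.
Step 3. [5*x = 5] divide by the outer 5 ⇒ div: x = 1.

Answer: x ∈ {1}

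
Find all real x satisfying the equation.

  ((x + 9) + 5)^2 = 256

Step 1. [((x + 9) + 5)^2 = 256] √ both sides: 256 ≥ 0 gives two branches, so sqrt: (x + 9) + 5 = 16 or -16.
Step 2. [(x + 9) + 5 = 16 or -16] peel the +5: subtract 5 from each side ⇒ sub: x + 9 = 11 or -21.
Step 3. [x + 9 = 11 or -21] +9 is outermost — subtract 9 both sides. So sub: x = 2 or -30.

Answer: x ∈ {-30, 2}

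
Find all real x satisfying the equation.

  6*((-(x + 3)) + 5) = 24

Step 1. [6*((-(x + 3)) + 5) = 24] leading coefficient 6: divide by 6. So div: (-(x + 3)) + 5 = 4.
Step 2. [(-(x + 3)) + 5 = 4] subtract 5: x sits inside (… + 5). So sub: -(x + 3) = -1.
Step 3. [-(x + 3) = -1] LHS negated; negate both sides ⇒ neg: x + 3 = 1.
Step 4. [x + 3 = 1] subtract 3: x sits inside (… + 3). So sub: x = -2.

Answer: x ∈ {-2}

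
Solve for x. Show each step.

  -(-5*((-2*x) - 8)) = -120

Step 1. [-(-5*((-2*x) - 8)) = -120] flip signs both sides. So neg: -5*((-2*x) - 8) = 120.
Step 2. [-5*((-2*x) - 8) = 120] -5·(inner) — divide through by -5, so div: (-2*x) - 8 = -24.
Step 3. [(-2*x) - 8 = -24] the outer -8 inverts by adding 8 ⇒ sub: -2*x = -16.
Step 4. [-2*x = -16] -2 out front; divide by -2, so div: x = 8.

Answer: x ∈ {8}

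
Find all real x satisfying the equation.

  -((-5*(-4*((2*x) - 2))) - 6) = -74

Step 1. [-((-5*(-4*((2*x) - 2))) - 6) = -74] flip signs both sides. So neg: (-5*(-4*((2*x) - 2))) - 6 = 74.
Step 2. [(-5*(-4*((2*x) - 2))) - 6 = 74] 6 comes off first (add 6) ⇒ sub: -5*(-4*((2*x) - 2)) = 80.
Step 3. [-5*(-4*((2*x) - 2)) = 80] divide by the outer -5. So div: -4*((2*x) - 2) = -16.
Step 4. [-4*((2*x) - 2) = -16] -4·(inner) — divide through by -4 ⇒ div: (2*x) - 2 = 4.
Step 5. [(2*x) - 2 = 4] add 2: x sits inside (… - 2). So sub: 2*x = 6.
Step 6. [2*x = 6] 2 out front; divide by 2 ⇒ div: x = 3.

Answer: x ∈ {3}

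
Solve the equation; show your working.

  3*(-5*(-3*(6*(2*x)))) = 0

Step 1. [3*(-5*(-3*(6*(2*x)))) = 0] 3·(inner) — divide through by 3 ⇒ div: -5*(-3*(6*(2*x))) = 0.
Step 2. [-5*(-3*(6*(2*x))) = 0] -5·(inner) — divide through by -5 ⇒ div: -3*(6*(2*x)) = 0.
Step 3. [-3*(6*(2*x)) = 0] -3·(inner) — divide through by -3. So div: 6*(2*x) = 0.
Step 4. [6*(2*x) = 0] divide by the outer 6, so div: 2*x = 0.
Step 5. [2*x = 0] LHS = 2·(…); ÷2 both sides ⇒ div: x = 0.

Answer: x ∈ {0}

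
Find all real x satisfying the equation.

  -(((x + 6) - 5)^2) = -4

Step 1. [-(((x + 6) - 5)^2) = -4] leading − — multiply by −1 ⇒ neg: ((x + 6) - 5)^2 = 4.
Step 2. [((x + 6) - 5)^2 = 4] 4 ≥ 0, LHS is (·)² — take ±√. So sqrt: (x + 6) - 5 = 2 or -2.
Step 3. [(x + 6) - 5 = 2 or -2] the outer -5 inverts by adding 5 ⇒ sub: x + 6 = 7 or 3.
Step 4. [x + 6 = 7 or 3] the outer +6 inverts by subtracting 6. So sub: x = 1 or -3.

Answer: x ∈ {-3, 1}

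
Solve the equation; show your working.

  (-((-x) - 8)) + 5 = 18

Step 1. [(-((-x) - 8)) + 5 = 18] +5 is outermost — subtract 5 both sides ⇒ sub: -((-x) - 8) = 13.
Step 2. [-((-x) - 8) = 13] flip signs both sides. So neg: (-x) - 8 = -13.
Step 3. [(-x) - 8 = -13] the outer -8 inverts by adding 8 ⇒ sub: -x = -5.
Step 4. [-x = -5] LHS negated; negate both sides. So neg: x = 5.

Answer: x ∈ {5}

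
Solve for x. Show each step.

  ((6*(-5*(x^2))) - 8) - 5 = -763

Step 1. [((6*(-5*(x^2))) - 8) - 5 = -763] the outer -5 inverts by adding 5. So sub: (6*(-5*(x^2))) - 8 = -758.
Step 2. [(6*(-5*(x^2))) - 8 = -758] 8 comes off first (add 8). So sub: 6*(-5*(x^2)) = -750.
Step 3. [6*(-5*(x^2)) = -750] 6 out front; divide by 6. So div: -5*(x^2) = -125.
Step 4. [-5*(x^2) = -125] -5 out front; divide by -5 ⇒ div: x^2 = 25.
Step 5. [x^2 = 25] √ both sides: 25 ≥ 0 gives two branches. So sqrt: x = 5 or -5.

Answer: x ∈ {-5, 5}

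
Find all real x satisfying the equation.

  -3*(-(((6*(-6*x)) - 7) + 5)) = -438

Step 1. [-3*(-(((6*(-6*x)) - 7) + 5)) = -438] leading coefficient -3: divide by -3. So div: -(((6*(-6*x)) - 7) + 5) = 146.
Step 2. [-(((6*(-6*x)) - 7) + 5) = 146] flip signs both sides, so neg: ((6*(-6*x)) - 7) + 5 = -146.
Step 3. [((6*(-6*x)) - 7) + 5 = -146] 5 comes off first (subtract 5) ⇒ sub: (6*(-6*x)) - 7 = -151.
Step 4. [(6*(-6*x)) - 7 = -151] -7 is outermost — add 7 both sides, so sub: 6*(-6*x) = -144.
Step 5. [6*(-6*x) = -144] 6·(inner) — divide through by 6, so div: -6*x = -24.
Step 6. [-6*x = -24] -6 out front; divide by -6 ⇒ div: x = 4.

Answer: x ∈ {4}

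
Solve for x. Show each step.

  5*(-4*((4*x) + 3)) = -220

Step 1. [5*(-4*((4*x) + 3)) = -220] 5·(inner) — divide through by 5. So div: -4*((4*x) + 3) = -44.
Step 2. [-4*((4*x) + 3) = -44] leading coefficient -4: divide by -4, so div: (4*x) + 3 = 11.
Step 3. [(4*x) + 3 = 11] subtract 3: x sits inside (… + 3), so sub: 4*x = 8.
Step 4. [4*x = 8] leading coefficient 4: divide by 4 ⇒ div: x = 2.

Answer: x ∈ {2}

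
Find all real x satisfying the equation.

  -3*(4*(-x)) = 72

Step 1. [-3*(4*(-x)) = 72] -3·(inner) — divide through by -3 ⇒ div: 4*(-x) = -24.
Step 2. [4*(-x) = -24] LHS = 4·(…); ÷4 both sides, so div: -x = -6.
Step 3. [-x = -6] LHS negated; negate both sides ⇒ neg: x = 6.

Answer: x ∈ {6}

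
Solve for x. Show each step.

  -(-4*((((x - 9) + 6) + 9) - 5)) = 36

Step 1. [-(-4*((((x - 9) + 6) + 9) - 5)) = 36] flip signs both sides. So neg: -4*((((x - 9) + 6) + 9) - 5) = -36.
Step 2. [-4*((((x - 9) + 6) + 9) - 5) = -36] -4·(inner) — divide through by -4 ⇒ div: (((x - 9) + 6) + 9) - 5 = 9.
Step 3. [(((x - 9) + 6) + 9) - 5 = 9] 5 comes off first (add 5), so sub: ((x - 9) + 6) + 9 = 14.
Step 4. [((x - 9) + 6) + 9 = 14] +9 is outermost — subtract 9 both sides ⇒ sub: (x - 9) + 6 = 5.
Step 5. [(x - 9) + 6 = 5] the outer +6 inverts by subtracting 6. So sub: x - 9 = -1.
Step 6. [x - 9 = -1] 9 comes off first (add 9). So sub: x = 8.

Answer: x ∈ {8}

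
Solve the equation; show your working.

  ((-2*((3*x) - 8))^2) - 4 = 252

Step 1. [((-2*((3*x) - 8))^2) - 4 = 252] peel the -4: add 4 from each side, so sub: (-2*((3*x) - 8))^2 = 256.
Step 2. [(-2*((3*x) - 8))^2 = 256] 256 ≥ 0, LHS is (·)² — take ±√ ⇒ sqrt: -2*((3*x) - 8) = 16 or -16.
Step 3. [-2*((3*x) - 8) = 16 or -16] -2·(inner) — divide through by -2 ⇒ div: (3*x) - 8 = -8 or 8.
Step 4. [(3*x) - 8 = -8 or 8] peel the -8: add 8 from each side. So sub: 3*x = 0 or 16.
Step 5. [3*x = 0 or 16] divide by the outer 3. So div: x = 0 or 16/3.

Answer: x ∈ {0, 16/3}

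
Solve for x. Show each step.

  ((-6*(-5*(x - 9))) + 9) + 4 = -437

Step 1. [((-6*(-5*(x - 9))) + 9) + 4 = -437] the outer +4 inverts by subtracting 4, so sub: (-6*(-5*(x - 9))) + 9 = -441.
Step 2. [(-6*(-5*(x - 9))) + 9 = -441] subtract 9: x sits inside (… + 9), so sub: -6*(-5*(x - 9)) = -450.
Step 3. [-6*(-5*(x - 9)) = -450] leading coefficient -6: divide by -6. So div: -5*(x - 9) = 75.
Step 4. [-5*(x - 9) = 75] -5 out front; divide by -5 ⇒ div: x - 9 = -15.
Step 5. [x - 9 = -15] peel the -9: add 9 from each side. So sub: x = -6.

Answer: x ∈ {-6}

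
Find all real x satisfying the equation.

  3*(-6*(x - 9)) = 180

Step 1. [3*(-6*(x - 9)) = 180] 3 out front; divide by 3, so div: -6*(x - 9) = 60.
Step 2. [-6*(x - 9) = 60] LHS = -6·(…); ÷-6 both sides, so div: x - 9 = -10.
Step 3. [x - 9 = -10] peel the -9: add 9 from each side ⇒ sub: x = -1.

Answer: x ∈ {-1}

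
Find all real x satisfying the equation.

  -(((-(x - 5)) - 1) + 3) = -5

Step 1. [-(((-(x - 5)) - 1) + 3) = -5] flip signs both sides, so neg: ((-(x - 5)) - 1) + 3 = 5.
Step 2. [((-(x - 5)) - 1) + 3 = 5] +3 is outermost — subtract 3 both sides. So sub: (-(x - 5)) - 1 = 2.
Step 3. [(-(x - 5)) - 1 = 2] -1 is outermost — add 1 both sides, so sub: -(x - 5) = 3.
Step 4. [-(x - 5) = 3] flip signs both sides, so neg: x - 5 = -3.
Step 5. [x - 5 = -3] 5 comes off first (add 5). So sub: x = 2.

Answer: x ∈ {2}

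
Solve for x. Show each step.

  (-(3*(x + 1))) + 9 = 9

Step 1. [(-(3*(x + 1))) + 9 = 9] 9 comes off first (subtract 9). So sub: -(3*(x + 1)) = 0.
Step 2. [-(3*(x + 1)) = 0] flip signs both sides. So neg: 3*(x + 1) = 0.
Step 3. [3*(x + 1) = 0] 3 out front; divide by 3. So div: x + 1 = 0.
Step 4. [x + 1 = 0] peel the +1: subtract 1 from each side ⇒ sub: x = -1.

Answer: x ∈ {-1}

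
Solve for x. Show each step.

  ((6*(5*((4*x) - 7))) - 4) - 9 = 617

Step 1. [((6*(5*((4*x) - 7))) - 4) - 9 = 617] peel the -9: add 9 from each side, so sub: (6*(5*((4*x) - 7))) - 4 = 626.
Step 2. [(6*(5*((4*x) - 7))) - 4 = 626] peel the -4: add 4 from each side, so sub: 6*(5*((4*x) - 7)) = 630.
Step 3. [6*(5*((4*x) - 7)) = 630] 6·(inner) — divide through by 6. So div: 5*((4*x) - 7) = 105.
Step 4. [5*((4*x) - 7) = 105] 5 out front; divide by 5 ⇒ div: (4*x) - 7 = 21.
Step 5. [(4*x) - 7 = 21] peel the -7: add 7 from each side, so sub: 4*x = 28.
Step 6. [4*x = 28] 4·(inner) — divide through by 4, so div: x = 7.

Answer: x ∈ {7}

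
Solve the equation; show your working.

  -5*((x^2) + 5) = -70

Step 1. [-5*((x^2) + 5) = -70] divide by the outer -5. So div: (x^2) + 5 = 14.
Step 2. [(x^2) + 5 = 14] 5 comes off first (subtract 5). So sub: x^2 = 9.
Step 3. [x^2 = 9] LHS squared, RHS 9 ≥ 0: apply √ (±), so sqrt: x = 3 or -3.

Answer: x ∈ {-3, 3}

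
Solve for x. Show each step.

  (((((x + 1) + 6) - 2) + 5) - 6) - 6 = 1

Step 1. [(((((x + 1) + 6) - 2) + 5) - 6) - 6 = 1] peel the -6: add 6 from each side. So sub: ((((x + 1) + 6) - 2) + 5) - 6 = 7.
Step 2. [((((x + 1) + 6) - 2) + 5) - 6 = 7] -6 is outermost — add 6 both sides, so sub: (((x + 1) + 6) - 2) + 5 = 13.
Step 3. [(((x + 1) + 6) - 2) + 5 = 13] subtract 5: x sits inside (… + 5). So sub: ((x + 1) + 6) - 2 = 8.
Step 4. [((x + 1) + 6) - 2 = 8] add 2: x sits inside (… - 2), so sub: (x + 1) + 6 = 10.
Step 5. [(x + 1) + 6 = 10] 6 comes off first (subtract 6). So sub: x + 1 = 4.
Step 6. [x + 1 = 4] subtract 1: x sits inside (… + 1) ⇒ sub: x = 3.

Answer: x ∈ {3}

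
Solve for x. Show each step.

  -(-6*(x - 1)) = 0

Step 1. [-(-6*(x - 1)) = 0] LHS negated; negate both sides. So neg: -6*(x - 1) = 0.
Step 2. [-6*(x - 1) = 0] -6·(inner) — divide through by -6 ⇒ div: x - 1 = 0.
Step 3. [x - 1 = 0] the outer -1 inverts by adding 1 ⇒ sub: x = 1.

Answer: x ∈ {1}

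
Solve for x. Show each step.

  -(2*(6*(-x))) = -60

Step 1. [-(2*(6*(-x))) = -60] leading − — multiply by −1 ⇒ neg: 2*(6*(-x)) = 60.
Step 2. [2*(6*(-x)) = 60] 2·(inner) — divide through by 2, so div: 6*(-x) = 30.
Step 3. [6*(-x) = 30] leading coefficient 6: divide by 6 ⇒ div: -x = 5.
Step 4. [-x = 5] LHS negated; negate both sides ⇒ neg: x = -5.

Answer: x ∈ {-5}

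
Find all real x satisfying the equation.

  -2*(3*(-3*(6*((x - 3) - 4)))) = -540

Step 1. [-2*(3*(-3*(6*((x - 3) - 4)))) = -540] -2 out front; divide by -2, so div: 3*(-3*(6*((x - 3) - 4))) = 270.
Step 2. [3*(-3*(6*((x - 3) - 4))) = 270] LHS = 3·(…); ÷3 both sides, so div: -3*(6*((x - 3) - 4)) = 90.
Step 3. [-3*(6*((x - 3) - 4)) = 90] -3 out front; divide by -3, so div: 6*((x - 3) - 4) = -30.
Step 4. [6*((x - 3) - 4) = -30] 6 out front; divide by 6. So div: (x - 3) - 4 = -5.
Step 5. [(x - 3) - 4 = -5] -4 is outermost — add 4 both sides, so sub: x - 3 = -1.
Step 6. [x - 3 = -1] -3 is outermost — add 3 both sides ⇒ sub: x = 2.

Answer: x ∈ {2}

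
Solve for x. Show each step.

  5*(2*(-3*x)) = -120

Step 1. [5*(2*(-3*x)) = -120] LHS = 5·(…); ÷5 both sides ⇒ div: 2*(-3*x) = -24.
Step 2. [2*(-3*x) = -24] 2 out front; divide by 2, so div: -3*x = -12.
Step 3. [-3*x = -12] -3·(inner) — divide through by -3 ⇒ div: x = 4.

Answer: x ∈ {4}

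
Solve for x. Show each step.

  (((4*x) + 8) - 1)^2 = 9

Step 1. [(((4*x) + 8) - 1)^2 = 9] 9 ≥ 0, LHS is (·)² — take ±√, so sqrt: ((4*x) + 8) - 1 = 3 or -3.
Step 2. [((4*x) + 8) - 1 = 3 or -3] add 1: x sits inside (… - 1) ⇒ sub: (4*x) + 8 = 4 or -2.
Step 3. [(4*x) + 8 = 4 or -2] peel the +8: subtract 8 from each side ⇒ sub: 4*x = -4 or -10.
Step 4. [4*x = -4 or -10] LHS = 4·(…); ÷4 both sides. So div: x = -1 or -5/2.

Answer: x ∈ {-5/2, -1}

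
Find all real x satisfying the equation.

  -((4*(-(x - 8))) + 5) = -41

Step 1. [-((4*(-(x - 8))) + 5) = -41] leading − — multiply by −1 ⇒ neg: (4*(-(x - 8))) + 5 = 41.
Step 2. [(4*(-(x - 8))) + 5 = 41] +5 is outermost — subtract 5 both sides. So sub: 4*(-(x - 8)) = 36.
Step 3. [4*(-(x - 8)) = 36] leading coefficient 4: divide by 4. So div: -(x - 8) = 9.
Step 4. [-(x - 8) = 9] flip signs both sides, so neg: x - 8 = -9.
Step 5. [x - 8 = -9] 8 comes off first (add 8). So sub: x = -1.

Answer: x ∈ {-1}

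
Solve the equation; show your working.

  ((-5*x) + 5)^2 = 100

Step 1. [((-5*x) + 5)^2 = 100] √ both sides: 100 ≥ 0 gives two branches, so sqrt: (-5*x) + 5 = 10 or -10.
Step 2. [(-5*x) + 5 = 10 or -10] -5 divides every term; factor it out, so factor: x - 1 = -2 or 2.
Step 3. [x - 1 = -2 or 2] add 1: x sits inside (… - 1) ⇒ sub: x = -1 or 3.

Answer: x ∈ {-1, 3}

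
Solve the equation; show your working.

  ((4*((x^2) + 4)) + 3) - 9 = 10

Step 1. [((4*((x^2) + 4)) + 3) - 9 = 10] add 9: x sits inside (… - 9). So sub: (4*((x^2) + 4)) + 3 = 19.
Step 2. [(4*((x^2) + 4)) + 3 = 19] the outer +3 inverts by subtracting 3 ⇒ sub: 4*((x^2) + 4) = 16.
Step 3. [4*((x^2) + 4) = 16] 4·(inner) — divide through by 4, so div: (x^2) + 4 = 4.
Step 4. [(x^2) + 4 = 4] peel the +4: subtract 4 from each side, so sub: x^2 = 0.
Step 5. [x^2 = 0] LHS squared, RHS 0 ≥ 0: apply √ (±) ⇒ sqrt: x = 0.

Answer: x ∈ {0}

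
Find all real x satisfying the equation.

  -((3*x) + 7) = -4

Step 1. [-((3*x) + 7) = -4] LHS negated; negate both sides ⇒ neg: (3*x) + 7 = 4.
Step 2. [(3*x) + 7 = 4] the outer +7 inverts by subtracting 7. So sub: 3*x = -3.
Step 3. [3*x = -3] 3·(inner) — divide through by 3 ⇒ div: x = -1.

Answer: x ∈ {-1}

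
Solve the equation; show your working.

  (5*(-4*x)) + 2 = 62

Step 1. [(5*(-4*x)) + 2 = 62] 2 comes off first (subtract 2). So sub: 5*(-4*x) = 60.
Step 2. [5*(-4*x) = 60] 5 out front; divide by 5 ⇒ div: -4*x = 12.
Step 3. [-4*x = 12] -4 out front; divide by -4. So div: x = -3.

Answer: x ∈ {-3}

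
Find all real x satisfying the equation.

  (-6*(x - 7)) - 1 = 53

Step 1. [(-6*(x - 7)) - 1 = 53] -1 is outermost — add 1 both sides. So sub: -6*(x - 7) = 54.
Step 2. [-6*(x - 7) = 54] LHS = -6·(…); ÷-6 both sides ⇒ div: x - 7 = -9.
Step 3. [x - 7 = -9] -7 is outermost — add 7 both sides. So sub: x = -2.

Answer: x ∈ {-2}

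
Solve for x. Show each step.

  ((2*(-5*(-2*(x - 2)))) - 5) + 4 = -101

Step 1. [((2*(-5*(-2*(x - 2)))) - 5) + 4 = -101] subtract 4: x sits inside (… + 4), so sub: (2*(-5*(-2*(x - 2)))) - 5 = -105.
Step 2. [(2*(-5*(-2*(x - 2)))) - 5 = -105] 5 comes off first (add 5). So sub: 2*(-5*(-2*(x - 2))) = -100.
Step 3. [2*(-5*(-2*(x - 2))) = -100] LHS = 2·(…); ÷2 both sides, so div: -5*(-2*(x - 2)) = -50.
Step 4. [-5*(-2*(x - 2)) = -50] -5 out front; divide by -5 ⇒ div: -2*(x - 2) = 10.
Step 5. [-2*(x - 2) = 10] leading coefficient -2: divide by -2, so div: x - 2 = -5.
Step 6. [x - 2 = -5] -2 is outermost — add 2 both sides ⇒ sub: x = -3.

Answer: x ∈ {-3}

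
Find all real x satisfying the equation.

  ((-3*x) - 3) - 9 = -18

Step 1. [((-3*x) - 3) - 9 = -18] the outer -9 inverts by adding 9 ⇒ sub: (-3*x) - 3 = -9.
Step 2. [(-3*x) - 3 = -9] common factor -3 (LHS and -9) — divide through, so factor: x + 1 = 3.
Step 3. [x + 1 = 3] peel the +1: subtract 1 from each side ⇒ sub: x = 2.

Answer: x ∈ {2}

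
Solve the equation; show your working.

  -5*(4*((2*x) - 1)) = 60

Step 1. [-5*(4*((2*x) - 1)) = 60] leading coefficient -5: divide by -5. So div: 4*((2*x) - 1) = -12.
Step 2. [4*((2*x) - 1) = -12] leading coefficient 4: divide by 4. So div: (2*x) - 1 = -3.
Step 3. [(2*x) - 1 = -3] the outer -1 inverts by adding 1. So sub: 2*x = -2.
Step 4. [2*x = -2] LHS = 2·(…); ÷2 both sides. So div: x = -1.

Answer: x ∈ {-1}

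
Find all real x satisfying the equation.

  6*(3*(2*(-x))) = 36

Step 1. [6*(3*(2*(-x))) = 36] LHS = 6·(…); ÷6 both sides. So div: 3*(2*(-x)) = 6.
Step 2. [3*(2*(-x)) = 6] divide by the outer 3, so div: 2*(-x) = 2.
Step 3. [2*(-x) = 2] leading coefficient 2: divide by 2 ⇒ div: -x = 1.
Step 4. [-x = 1] flip signs both sides, so neg: x = -1.

Answer: x ∈ {-1}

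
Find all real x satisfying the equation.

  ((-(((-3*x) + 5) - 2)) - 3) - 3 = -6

Step 1. [((-(((-3*x) + 5) - 2)) - 3) - 3 = -6] peel the -3: add 3 from each side. So sub: (-(((-3*x) + 5) - 2)) - 3 = -3.
Step 2. [(-(((-3*x) + 5) - 2)) - 3 = -3] -3 is outermost — add 3 both sides ⇒ sub: -(((-3*x) + 5) - 2) = 0.
Step 3. [-(((-3*x) + 5) - 2) = 0] leading − — multiply by −1. So neg: ((-3*x) + 5) - 2 = 0.
Step 4. [((-3*x) + 5) - 2 = 0] -2 is outermost — add 2 both sides. So sub: (-3*x) + 5 = 2.
Step 5. [(-3*x) + 5 = 2] the outer +5 inverts by subtracting 5 ⇒ sub: -3*x = -3.
Step 6. [-3*x = -3] LHS = -3·(…); ÷-3 both sides, so div: x = 1.

Answer: x ∈ {1}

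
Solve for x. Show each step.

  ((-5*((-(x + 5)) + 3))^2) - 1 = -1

Step 1. [((-5*((-(x + 5)) + 3))^2) - 1 = -1] add 1: x sits inside (… - 1), so sub: (-5*((-(x + 5)) + 3))^2 = 0.
Step 2. [(-5*((-(x + 5)) + 3))^2 = 0] LHS squared, RHS 0 ≥ 0: apply √ (±), so sqrt: -5*((-(x + 5)) + 3) = 0.
Step 3. [-5*((-(x + 5)) + 3) = 0] leading coefficient -5: divide by -5 ⇒ div: (-(x + 5)) + 3 = 0.
Step 4. [(-(x + 5)) + 3 = 0] +3 is outermost — subtract 3 both sides. So sub: -(x + 5) = -3.
Step 5. [-(x + 5) = -3] flip signs both sides. So neg: x + 5 = 3.
Step 6. [x + 5 = 3] subtract 5: x sits inside (… + 5). So sub: x = -2.

Answer: x ∈ {-2}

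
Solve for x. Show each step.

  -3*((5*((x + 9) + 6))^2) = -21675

Step 1. [-3*((5*((x + 9) + 6))^2) = -21675] divide by the outer -3 ⇒ div: (5*((x + 9) + 6))^2 = 7225.
Step 2. [(5*((x + 9) + 6))^2 = 7225] 7225 ≥ 0, LHS is (·)² — take ±√, so sqrt: 5*((x + 9) + 6) = 85 or -85.
Step 3. [5*((x + 9) + 6) = 85 or -85] 5·(inner) — divide through by 5. So div: (x + 9) + 6 = 17 or -17.
Step 4. [(x + 9) + 6 = 17 or -17] peel the +6: subtract 6 from each side, so sub: x + 9 = 11 or -23.
Step 5. [x + 9 = 11 or -23] 9 comes off first (subtract 9) ⇒ sub: x = 2 or -32.

Answer: x ∈ {-32, 2}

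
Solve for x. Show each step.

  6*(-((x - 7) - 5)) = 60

Step 1. [6*(-((x - 7) - 5)) = 60] divide by the outer 6, so div: -((x - 7) - 5) = 10.
Step 2. [-((x - 7) - 5) = 10] LHS negated; negate both sides ⇒ neg: (x - 7) - 5 = -10.
Step 3. [(x - 7) - 5 = -10] add 5: x sits inside (… - 5). So sub: x - 7 = -5.
Step 4. [x - 7 = -5] add 7: x sits inside (… - 7), so sub: x = 2.

Answer: x ∈ {2}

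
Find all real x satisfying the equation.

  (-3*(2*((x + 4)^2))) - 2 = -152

Step 1. [(-3*(2*((x + 4)^2))) - 2 = -152] -2 is outermost — add 2 both sides. So sub: -3*(2*((x + 4)^2)) = -150.
Step 2. [-3*(2*((x + 4)^2)) = -150] divide by the outer -3. So div: 2*((x + 4)^2) = 50.
Step 3. [2*((x + 4)^2) = 50] 2 out front; divide by 2, so div: (x + 4)^2 = 25.
Step 4. [(x + 4)^2 = 25] √ both sides: 25 ≥ 0 gives two branches, so sqrt: x + 4 = 5 or -5.
Step 5. [x + 4 = 5 or -5] the outer +4 inverts by subtracting 4, so sub: x = 1 or -9.

Answer: x ∈ {-9, 1}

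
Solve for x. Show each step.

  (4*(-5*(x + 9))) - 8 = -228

Step 1. [(4*(-5*(x + 9))) - 8 = -228] 8 comes off first (add 8). So sub: 4*(-5*(x + 9)) = -220.
Step 2. [4*(-5*(x + 9)) = -220] 4·(inner) — divide through by 4, so div: -5*(x + 9) = -55.
Step 3. [-5*(x + 9) = -55] divide by the outer -5. So div: x + 9 = 11.
Step 4. [x + 9 = 11] peel the +9: subtract 9 from each side, so sub: x = 2.

Answer: x ∈ {2}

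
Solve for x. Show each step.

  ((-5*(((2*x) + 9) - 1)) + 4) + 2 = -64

Step 1. [((-5*(((2*x) + 9) - 1)) + 4) + 2 = -64] +2 is outermost — subtract 2 both sides, so sub: (-5*(((2*x) + 9) - 1)) + 4 = -66.
Step 2. [(-5*(((2*x) + 9) - 1)) + 4 = -66] 4 comes off first (subtract 4) ⇒ sub: -5*(((2*x) + 9) - 1) = -70.
Step 3. [-5*(((2*x) + 9) - 1) = -70] leading coefficient -5: divide by -5. So div: ((2*x) + 9) - 1 = 14.
Step 4. [((2*x) + 9) - 1 = 14] add 1: x sits inside (… - 1), so sub: (2*x) + 9 = 15.
Step 5. [(2*x) + 9 = 15] 9 comes off first (subtract 9). So sub: 2*x = 6.
Step 6. [2*x = 6] 2 out front; divide by 2, so div: x = 3.

Answer: x ∈ {3}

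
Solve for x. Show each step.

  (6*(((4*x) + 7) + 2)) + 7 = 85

Step 1. [(6*(((4*x) + 7) + 2)) + 7 = 85] peel the +7: subtract 7 from each side ⇒ sub: 6*(((4*x) + 7) + 2) = 78.
Step 2. [6*(((4*x) + 7) + 2) = 78] divide by the outer 6. So div: ((4*x) + 7) + 2 = 13.
Step 3. [((4*x) + 7) + 2 = 13] the outer +2 inverts by subtracting 2 ⇒ sub: (4*x) + 7 = 11.
Step 4. [(4*x) + 7 = 11] peel the +7: subtract 7 from each side. So sub: 4*x = 4.
Step 5. [4*x = 4] divide by the outer 4 ⇒ div: x = 1.

Answer: x ∈ {1}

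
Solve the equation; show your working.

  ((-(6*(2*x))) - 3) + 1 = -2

Step 1. [((-(6*(2*x))) - 3) + 1 = -2] +1 is outermost — subtract 1 both sides ⇒ sub: (-(6*(2*x))) - 3 = -3.
Step 2. [(-(6*(2*x))) - 3 = -3] the outer -3 inverts by adding 3. So sub: -(6*(2*x)) = 0.
Step 3. [-(6*(2*x)) = 0] leading − — multiply by −1. So neg: 6*(2*x) = 0.
Step 4. [6*(2*x) = 0] divide by the outer 6 ⇒ div: 2*x = 0.
Step 5. [2*x = 0] LHS = 2·(…); ÷2 both sides ⇒ div: x = 0.

Answer: x ∈ {0}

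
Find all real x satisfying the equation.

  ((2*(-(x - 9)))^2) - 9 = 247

Step 1. [((2*(-(x - 9)))^2) - 9 = 247] -9 is outermost — add 9 both sides ⇒ sub: (2*(-(x - 9)))^2 = 256.
Step 2. [(2*(-(x - 9)))^2 = 256] LHS squared, RHS 256 ≥ 0: apply √ (±), so sqrt: 2*(-(x - 9)) = 16 or -16.
Step 3. [2*(-(x - 9)) = 16 or -16] 2 out front; divide by 2, so div: -(x - 9) = 8 or -8.
Step 4. [-(x - 9) = 8 or -8] LHS negated; negate both sides, so neg: x - 9 = -8 or 8.
Step 5. [x - 9 = -8 or 8] the outer -9 inverts by adding 9 ⇒ sub: x = 1 or 17.

Answer: x ∈ {1, 17}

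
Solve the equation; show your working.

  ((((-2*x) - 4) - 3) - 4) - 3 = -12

Step 1. [((((-2*x) - 4) - 3) - 4) - 3 = -12] peel the -3: add 3 from each side. So sub: (((-2*x) - 4) - 3) - 4 = -9.
Step 2. [(((-2*x) - 4) - 3) - 4 = -9] 4 comes off first (add 4) ⇒ sub: ((-2*x) - 4) - 3 = -5.
Step 3. [((-2*x) - 4) - 3 = -5] peel the -3: add 3 from each side, so sub: (-2*x) - 4 = -2.
Step 4. [(-2*x) - 4 = -2] -2 | LHS and -2 | -2: pull -2 out, so factor: x + 2 = 1.
Step 5. [x + 2 = 1] +2 is outermost — subtract 2 both sides ⇒ sub: x = -1.

Answer: x ∈ {-1}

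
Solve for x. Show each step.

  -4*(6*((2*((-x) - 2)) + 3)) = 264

Step 1. [-4*(6*((2*((-x) - 2)) + 3)) = 264] -4 out front; divide by -4, so div: 6*((2*((-x) - 2)) + 3) = -66.
Step 2. [6*((2*((-x) - 2)) + 3) = -66] LHS = 6·(…); ÷6 both sides. So div: (2*((-x) - 2)) + 3 = -11.
Step 3. [(2*((-x) - 2)) + 3 = -11] peel the +3: subtract 3 from each side ⇒ sub: 2*((-x) - 2) = -14.
Step 4. [2*((-x) - 2) = -14] 2·(inner) — divide through by 2, so div: (-x) - 2 = -7.
Step 5. [(-x) - 2 = -7] 2 comes off first (add 2) ⇒ sub: -x = -5.
Step 6. [-x = -5] LHS negated; negate both sides. So neg: x = 5.

Answer: x ∈ {5}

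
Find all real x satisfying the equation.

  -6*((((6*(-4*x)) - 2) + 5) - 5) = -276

Step 1. [-6*((((6*(-4*x)) - 2) + 5) - 5) = -276] -6·(inner) — divide through by -6 ⇒ div: (((6*(-4*x)) - 2) + 5) - 5 = 46.
Step 2. [(((6*(-4*x)) - 2) + 5) - 5 = 46] -5 is outermost — add 5 both sides, so sub: ((6*(-4*x)) - 2) + 5 = 51.
Step 3. [((6*(-4*x)) - 2) + 5 = 51] +5 is outermost — subtract 5 both sides ⇒ sub: (6*(-4*x)) - 2 = 46.
Step 4. [(6*(-4*x)) - 2 = 46] the outer -2 inverts by adding 2. So sub: 6*(-4*x) = 48.
Step 5. [6*(-4*x) = 48] divide by the outer 6. So div: -4*x = 8.
Step 6. [-4*x = 8] -4 out front; divide by -4, so div: x = -2.

Answer: x ∈ {-2}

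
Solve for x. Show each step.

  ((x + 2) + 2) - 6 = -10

Step 1. [((x + 2) + 2) - 6 = -10] -6 is outermost — add 6 both sides, so sub: (x + 2) + 2 = -4.
Step 2. [(x + 2) + 2 = -4] subtract 2: x sits inside (… + 2) ⇒ sub: x + 2 = -6.
Step 3. [x + 2 = -6] +2 is outermost — subtract 2 both sides. So sub: x = -8.

Answer: x ∈ {-8}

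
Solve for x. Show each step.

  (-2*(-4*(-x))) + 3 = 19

Step 1. [(-2*(-4*(-x))) + 3 = 19] +3 is outermost — subtract 3 both sides ⇒ sub: -2*(-4*(-x)) = 16.
Step 2. [-2*(-4*(-x)) = 16] leading coefficient -2: divide by -2 ⇒ div: -4*(-x) = -8.
Step 3. [-4*(-x) = -8] -4·(inner) — divide through by -4. So div: -x = 2.
Step 4. [-x = 2] LHS negated; negate both sides. So neg: x = -2.

Answer: x ∈ {-2}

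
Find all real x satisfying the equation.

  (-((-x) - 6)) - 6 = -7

Step 1. [(-((-x) - 6)) - 6 = -7] add 6: x sits inside (… - 6). So sub: -((-x) - 6) = -1.
Step 2. [-((-x) - 6) = -1] leading − — multiply by −1 ⇒ neg: (-x) - 6 = 1.
Step 3. [(-x) - 6 = 1] the outer -6 inverts by adding 6 ⇒ sub: -x = 7.
Step 4. [-x = 7] leading − — multiply by −1. So neg: x = -7.

Answer: x ∈ {-7}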